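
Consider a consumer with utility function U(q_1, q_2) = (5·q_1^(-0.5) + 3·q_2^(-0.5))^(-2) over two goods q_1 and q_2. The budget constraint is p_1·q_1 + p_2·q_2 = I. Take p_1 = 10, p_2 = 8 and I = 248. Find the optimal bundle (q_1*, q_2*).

q_1* = 14.9363, q_2* = 12.3296

Numerically q_2/q_1 = 0.825482, so q_1* = 248/(10 + 8·0.825482) = 14.9363 and q_2* = 0.825482·14.9363 = 12.3296.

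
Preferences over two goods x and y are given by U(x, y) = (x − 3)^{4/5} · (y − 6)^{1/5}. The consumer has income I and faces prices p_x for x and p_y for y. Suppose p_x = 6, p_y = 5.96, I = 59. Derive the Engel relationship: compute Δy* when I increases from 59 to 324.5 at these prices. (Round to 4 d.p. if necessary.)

MRS = 4·(y−6)/(x−3). Tangency with p_x/p_y gives y−6 = (1/4)·(p_x/p_y)·(x−3).
After buying the subsistence bundle (3, 6), a share 0.8 of the remaining income goes to x: x* = 3 + 0.8·(I − 3p_x − 6p_y)/p_x.
Discretionary income = 59 − 3·6 − 6·5.96 = 5.24; y* = 6 + 0.2·5.24/5.96 = 6.1758.
At I' = 324.5: y* = 15.0852. Change: 15.0852 − 6.1758 = 8.9094.

Δy* = 8.9094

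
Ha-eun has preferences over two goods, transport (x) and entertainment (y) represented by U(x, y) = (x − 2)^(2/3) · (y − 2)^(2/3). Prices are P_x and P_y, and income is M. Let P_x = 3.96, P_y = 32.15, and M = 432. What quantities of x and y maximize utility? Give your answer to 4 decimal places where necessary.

x* = 47.4268, y* = 7.5953

This is Cobb-Douglas in (x−2, y−2): tangency gives 2/3·P_y·(y−2) = 2/3·P_x·(x−2).
After buying the subsistence bundle (2, 2), a share 0.5 of the remaining income goes to x: x* = 2 + 0.5·(M − 2P_x − 2P_y)/P_x.
Discretionary income = 432 − 2·3.96 − 2·32.15 = 359.78; x* = 2 + 0.5·359.78/3.96 = 47.4268; y* = 2 + 0.5·359.78/32.15 = 7.5953.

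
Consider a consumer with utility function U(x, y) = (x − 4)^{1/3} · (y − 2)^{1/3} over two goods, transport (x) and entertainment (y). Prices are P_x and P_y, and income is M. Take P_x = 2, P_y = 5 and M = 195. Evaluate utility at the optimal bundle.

V = 9.2178

Let x' = x−4, y' = y−2. MRS = y'/x' = P_x/P_y.
Substituting into the budget: x* = 4 + 0.5·(M − 4·P_x − 2·P_y)/P_x, and y* = 2 + 0.5·(…)/P_y.
Discretionary income = 195 − 4·2 − 2·5 = 177; x* = 4 + 0.5·177/2 = 48.25; y* = 2 + 0.5·177/5 = 19.7.
Utility at the optimum: U(48.25, 19.7) = 9.2178.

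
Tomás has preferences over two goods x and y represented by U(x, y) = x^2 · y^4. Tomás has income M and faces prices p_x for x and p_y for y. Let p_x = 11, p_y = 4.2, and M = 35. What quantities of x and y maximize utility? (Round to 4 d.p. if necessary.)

x* = 1.0606, y* = 5.5556

The MRS is (1/2)·y/x. Set MRS = p_x/p_y.
So 2·p_y·y = 4·p_x·x; combined with the budget, a share 1/3 of income goes to x.
Demand: x*(p_x,p_y,M) = 1/3·M/p_x and y* = 2/3·M/p_y.
At p_x=11, p_y=4.2, M=35: x* = 1/3·35/11 = 1.0606, y* = 5.5556.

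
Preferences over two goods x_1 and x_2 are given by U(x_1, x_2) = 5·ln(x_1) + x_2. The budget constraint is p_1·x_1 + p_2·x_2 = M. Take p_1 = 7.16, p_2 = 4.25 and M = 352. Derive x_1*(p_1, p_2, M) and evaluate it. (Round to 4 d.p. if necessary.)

So x_1*(p_1,p_2) = 5·p_2/p_1, independent of income; and x_2* = (M − 5·p_2)/p_2.
At the given prices: x_1* = 5·4.25/7.16 = 2.9679.

x_1* = 2.9679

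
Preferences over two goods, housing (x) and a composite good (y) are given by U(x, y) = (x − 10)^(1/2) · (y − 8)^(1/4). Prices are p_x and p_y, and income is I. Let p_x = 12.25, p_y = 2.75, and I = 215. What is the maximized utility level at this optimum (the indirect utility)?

MRS = 2·(y−8)/(x−10). Tangency with p_x/p_y gives y−8 = (1/2)·(p_x/p_y)·(x−10).
After buying the subsistence bundle (10, 8), a share 2/3 of the remaining income goes to x: x* = 10 + 2/3·(I − 10p_x − 8p_y)/p_x.
Discretionary income = 215 − 10·12.25 − 8·2.75 = 70.5; x* = 10 + 2/3·70.5/12.25 = 13.8367; y* = 8 + 1/3·70.5/2.75 = 16.5455.
Utility at the optimum: U(13.8367, 16.5455) = 3.349.

V = 3.349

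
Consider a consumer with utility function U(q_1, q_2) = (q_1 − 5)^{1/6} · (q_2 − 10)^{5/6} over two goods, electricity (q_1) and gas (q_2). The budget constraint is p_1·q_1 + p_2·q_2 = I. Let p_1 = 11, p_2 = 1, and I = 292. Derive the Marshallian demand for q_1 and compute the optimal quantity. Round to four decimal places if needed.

q_1* = 8.4394

Let q_1' = q_1−5, q_2' = q_2−10. MRS = (1/5)·q_2'/q_1' = p_1/p_2.
Substituting into the budget: q_1* = 5 + 1/6·(I − 5·p_1 − 10·p_2)/p_1, and q_2* = 10 + 5/6·(…)/p_2.
Discretionary income = 292 − 5·11 − 10·1 = 227; q_1* = 5 + 1/6·227/11 = 8.4394.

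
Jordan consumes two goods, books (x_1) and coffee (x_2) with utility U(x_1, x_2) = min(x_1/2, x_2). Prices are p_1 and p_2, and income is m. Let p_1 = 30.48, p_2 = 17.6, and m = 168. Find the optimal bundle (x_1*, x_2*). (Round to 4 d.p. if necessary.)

Leontief preferences: the optimum is at the kink where x_1/2 = x_2/1, i.e. x_2 = (1/2)·x_1.
Budget: p_1·x_1 + p_2·(1/2)·x_1 = m, so (2·p_1 + p_2)·x_1 = 2·m.
Demand: x_1*(p_1,p_2,m) = 2·m/(2·p_1 + p_2), x_2* = m/(2·p_1 + p_2).
Here 2·30.48 + 17.6 = 78.56, giving x_1* = 4.277 and x_2* = 2.1385.

x_1* = 4.277, x_2* = 2.1385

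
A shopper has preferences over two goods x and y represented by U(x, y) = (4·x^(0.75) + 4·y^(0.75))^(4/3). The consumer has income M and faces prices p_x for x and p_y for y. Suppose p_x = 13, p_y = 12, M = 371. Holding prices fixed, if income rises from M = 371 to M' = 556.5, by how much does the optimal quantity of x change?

From the CES first-order condition, (y/x)^(0.25) = p_x/p_y.
Hence y/x = (p_x/p_y)^(1/(0.25)), i.e. raised to the 4 power.
With the ratio pinned down, the budget gives x* = M/(p_x + p_y·(y/x)) and y* = (y/x)·x*.
Numerically y/x = 1.377363, so x* = 371/(13 + 12·1.377363) = 12.5642.
At M' = 556.5: x* = 18.8463. Change: 18.8463 − 12.5642 = 6.2821.

Δx* = 6.2821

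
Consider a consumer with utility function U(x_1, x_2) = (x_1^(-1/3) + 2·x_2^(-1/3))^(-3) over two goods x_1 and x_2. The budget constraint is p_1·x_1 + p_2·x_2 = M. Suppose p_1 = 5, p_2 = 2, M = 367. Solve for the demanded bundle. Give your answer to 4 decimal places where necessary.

x_1* = 31.4013, x_2* = 104.9967

MRS = MU_x_1/MU_x_2 = (1/2)·(x_2/x_1)^(4/3). Set equal to p_1/p_2.
Hence x_2/x_1 = (2·p_1/p_2)^(1/(4/3)), i.e. raised to the 0.75 power.
With the ratio pinned down, the budget gives x_1* = M/(p_1 + p_2·(x_2/x_1)) and x_2* = (x_2/x_1)·x_1*.
Numerically x_2/x_1 = 3.343702, so x_1* = 367/(5 + 2·3.343702) = 31.4013 and x_2* = 3.343702·31.4013 = 104.9967.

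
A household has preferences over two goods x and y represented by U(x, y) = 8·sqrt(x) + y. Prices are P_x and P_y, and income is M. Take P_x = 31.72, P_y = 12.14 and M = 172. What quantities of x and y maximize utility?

x* = 2.3436, y* = 8.0445

Set MRS = P_x/P_y: 4·x^(−1/2) = P_x/P_y.
Thus x* = (4·P_y/P_x)² — independent of M — with the rest of income spent on y.
Plugging in: x* = (4·12.14/31.72)² = 2.3436, y* = 8.0445.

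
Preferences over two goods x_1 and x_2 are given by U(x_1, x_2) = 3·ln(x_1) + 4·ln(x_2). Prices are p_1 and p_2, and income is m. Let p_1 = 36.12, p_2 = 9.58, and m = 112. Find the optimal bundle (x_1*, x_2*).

x_1* = 1.3289, x_2* = 6.6806

The MRS is (3/4)·x_2/x_1. Set MRS = p_1/p_2.
Rearranging, p_2·x_2 = (4/3)·p_1·x_1. Substituting into the budget gives p_1·x_1·(1 + (4/3)) = m.
Demand: x_1*(p_1,p_2,m) = 3/7·m/p_1 and x_2* = 4/7·m/p_2.
At p_1=36.12, p_2=9.58, m=112: x_1* = 3/7·112/36.12 = 1.3289, x_2* = 6.6806.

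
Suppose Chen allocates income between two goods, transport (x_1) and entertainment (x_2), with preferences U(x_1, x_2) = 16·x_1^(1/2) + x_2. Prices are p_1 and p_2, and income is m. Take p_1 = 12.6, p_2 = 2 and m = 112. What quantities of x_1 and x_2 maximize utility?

Utility is quasi-linear in x_2; the FOC for x_1 is 8/√x_1 = p_1/p_2.
Thus x_1* = (8·p_2/p_1)² — independent of m — with the rest of income spent on x_2.
Plugging in: x_1* = (8·2/12.6)² = 1.6125, x_2* = 45.8413.

x_1* = 1.6125, x_2* = 45.8413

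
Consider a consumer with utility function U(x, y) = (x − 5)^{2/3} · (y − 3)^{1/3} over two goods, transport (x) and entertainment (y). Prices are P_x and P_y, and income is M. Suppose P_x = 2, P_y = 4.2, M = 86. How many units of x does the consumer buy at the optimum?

x* = 26.1333

This is Cobb-Douglas in (x−5, y−3): tangency gives 2/3·P_y·(y−3) = 1/3·P_x·(x−5).
After buying the subsistence bundle (5, 3), a share 2/3 of the remaining income goes to x: x* = 5 + 2/3·(M − 5P_x − 3P_y)/P_x.
Discretionary income = 86 − 5·2 − 3·4.2 = 63.4; x* = 5 + 2/3·63.4/2 = 26.1333.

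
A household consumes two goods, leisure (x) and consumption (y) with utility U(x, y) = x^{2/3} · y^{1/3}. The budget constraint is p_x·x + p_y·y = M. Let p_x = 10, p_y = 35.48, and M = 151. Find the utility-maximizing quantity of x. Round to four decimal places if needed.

Tangency: MRS = 2·y/x = p_x/p_y.
So 2/3·p_y·y = 1/3·p_x·x; combined with the budget, a share 2/3 of income goes to x.
Demand: x*(p_x,p_y,M) = 2/3·M/p_x and y* = 1/3·M/p_y.
At p_x=10, p_y=35.48, M=151: x* = 2/3·151/10 = 10.0667.

x* = 10.0667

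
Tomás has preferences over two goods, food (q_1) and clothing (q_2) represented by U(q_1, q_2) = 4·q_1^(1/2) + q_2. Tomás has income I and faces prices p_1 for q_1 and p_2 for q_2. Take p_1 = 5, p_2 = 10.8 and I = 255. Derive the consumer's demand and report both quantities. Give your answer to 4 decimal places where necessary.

q_1* = 18.6624, q_2* = 14.9711

Thus q_1* = (2·p_2/p_1)² — independent of I — with the rest of income spent on q_2.
Plugging in: q_1* = (2·10.8/5)² = 18.6624, q_2* = 14.9711.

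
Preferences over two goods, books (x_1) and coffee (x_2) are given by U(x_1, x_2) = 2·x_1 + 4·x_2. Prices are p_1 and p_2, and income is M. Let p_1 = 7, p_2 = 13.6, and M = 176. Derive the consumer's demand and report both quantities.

x_1* = 0, x_2* = 12.9412

Perfect substitutes: compare marginal utility per dollar. 2/p_1 vs 4/p_2 → 0.2857 vs 0.2941.
x_2 gives more utility per dollar, so spend all income on x_2: x_2* = M/p_2, x_1* = 0.
Numerically: x_1* = 0, x_2* = 12.9412.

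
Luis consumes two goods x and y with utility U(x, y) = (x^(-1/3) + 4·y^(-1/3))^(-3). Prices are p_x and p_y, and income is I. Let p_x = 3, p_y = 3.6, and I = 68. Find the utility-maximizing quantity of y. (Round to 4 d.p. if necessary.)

From the CES first-order condition, (1/4)·(y/x)^(4/3) = p_x/p_y.
Hence y/x = (4·p_x/p_y)^(1/(4/3)), i.e. raised to the 0.75 power.
With the ratio pinned down, the budget gives x* = I/(p_x + p_y·(y/x)) and y* = (y/x)·x*.
Numerically y/x = 2.466943, so x* = 68/(3 + 3.6·2.466943) = 5.7234 and y* = 2.466943·5.7234 = 14.1194.

y* = 14.1194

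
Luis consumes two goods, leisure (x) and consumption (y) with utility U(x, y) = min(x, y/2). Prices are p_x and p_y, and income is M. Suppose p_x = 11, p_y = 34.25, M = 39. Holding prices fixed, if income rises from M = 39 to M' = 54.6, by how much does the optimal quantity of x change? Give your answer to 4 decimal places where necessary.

Leontief preferences: the optimum is at the kink where x/1 = y/2, i.e. y = 2·x.
Budget: p_x·x + p_y·2·x = M, so (p_x + 2·p_y)·x = M.
Demand: x*(p_x,p_y,M) = M/(p_x + 2·p_y), y* = 2·M/(p_x + 2·p_y).
Here 11 + 2·34.25 = 79.5, giving x* = 0.4906.
At M' = 54.6: x* = 0.6868. Change: 0.6868 − 0.4906 = 0.1962.

Δx* = 0.1962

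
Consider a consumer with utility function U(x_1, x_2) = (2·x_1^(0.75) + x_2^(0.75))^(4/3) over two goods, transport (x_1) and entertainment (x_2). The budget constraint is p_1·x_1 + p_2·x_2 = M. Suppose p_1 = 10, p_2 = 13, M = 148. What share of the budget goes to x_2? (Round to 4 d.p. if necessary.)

share on x_2 = 0.0277

MU_x_1 ∝ 2·x_1^(-0.25), MU_x_2 ∝ x_2^(-0.25), so MRS = 2·(x_2/x_1)^(0.25) = p_1/p_2.
Hence x_2/x_1 = ((1/2)·p_1/p_2)^(1/(0.25)), i.e. raised to the 4 power.
Substitute x_2 = (x_2/x_1)·x_1 into the budget: x_1* = M/(p_1 + p_2·(x_2/x_1)).
Numerically x_2/x_1 = 0.021883, so x_1* = 148/(10 + 13·0.021883) = 14.3906 and x_2* = 0.021883·14.3906 = 0.3149.
Expenditure on x_2: 13·0.3149 = 4.0938; share = 0.0277.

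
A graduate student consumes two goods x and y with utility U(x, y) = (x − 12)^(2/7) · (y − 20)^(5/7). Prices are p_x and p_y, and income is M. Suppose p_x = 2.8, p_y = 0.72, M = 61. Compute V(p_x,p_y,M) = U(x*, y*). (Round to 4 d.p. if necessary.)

V = 6.7339

Discretionary income = 61 − 12·2.8 − 20·0.72 = 13; x* = 12 + 2/7·13/2.8 = 13.3265; y* = 20 + 5/7·13/0.72 = 32.8968.
Utility at the optimum: U(13.3265, 32.8968) = 6.7339.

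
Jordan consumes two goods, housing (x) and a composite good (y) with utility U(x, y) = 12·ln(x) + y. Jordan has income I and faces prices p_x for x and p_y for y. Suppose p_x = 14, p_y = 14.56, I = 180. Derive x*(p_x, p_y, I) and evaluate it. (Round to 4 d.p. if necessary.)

MU_x = 12/x, MU_y = 1. Tangency: 12/x = p_x/p_y.
So x*(p_x,p_y) = 12·p_y/p_x, independent of income; and y* = (I − 12·p_y)/p_y.
At the given prices: x* = 12·14.56/14 = 12.48.

x* = 12.48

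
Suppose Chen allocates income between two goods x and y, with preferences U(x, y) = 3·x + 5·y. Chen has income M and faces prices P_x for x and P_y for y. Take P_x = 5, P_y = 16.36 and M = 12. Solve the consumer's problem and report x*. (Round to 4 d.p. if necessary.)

Linear utility — the consumer picks whichever good has higher MU/price: 3/5 = 0.6 vs 5/16.36 = 0.3056.
x gives more utility per dollar, so spend all income on x: x* = M/P_x, y* = 0.
Numerically: x* = 2.4, y* = 0.

x* = 2.4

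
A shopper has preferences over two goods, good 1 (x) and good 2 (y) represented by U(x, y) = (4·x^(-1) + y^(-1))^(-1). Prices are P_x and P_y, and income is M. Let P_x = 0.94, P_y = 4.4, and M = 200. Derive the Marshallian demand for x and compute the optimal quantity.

MU_x ∝ 4·x^(-2), MU_y ∝ y^(-2), so MRS = 4·(y/x)^(2) = P_x/P_y.
Hence y/x = ((1/4)·P_x/P_y)^(1/(2)), i.e. raised to the 0.5 power.
With the ratio pinned down, the budget gives x* = M/(P_x + P_y·(y/x)) and y* = (y/x)·x*.
Numerically y/x = 0.231104, so x* = 200/(0.94 + 4.4·0.231104) = 102.2047.

x* = 102.2047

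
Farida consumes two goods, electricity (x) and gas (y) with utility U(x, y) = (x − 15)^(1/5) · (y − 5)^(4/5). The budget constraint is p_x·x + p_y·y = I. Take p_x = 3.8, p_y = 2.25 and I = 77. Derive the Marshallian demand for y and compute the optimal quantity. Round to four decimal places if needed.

y* = 8.1111

Discretionary income = 77 − 15·3.8 − 5·2.25 = 8.75; y* = 5 + 0.8·8.75/2.25 = 8.1111.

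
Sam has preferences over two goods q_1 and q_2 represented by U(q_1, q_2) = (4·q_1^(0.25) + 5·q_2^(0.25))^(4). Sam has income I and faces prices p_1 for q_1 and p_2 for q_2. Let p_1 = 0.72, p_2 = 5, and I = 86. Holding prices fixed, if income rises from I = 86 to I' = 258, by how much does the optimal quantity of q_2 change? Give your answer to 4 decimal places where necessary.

MRS = MU_q_1/MU_q_2 = (4/5)·(q_2/q_1)^(0.75). Set equal to p_1/p_2.
Hence q_2/q_1 = ((5/4)·p_1/p_2)^(1/(0.75)), i.e. raised to the 4/3 power.
With the ratio pinned down, the budget gives q_1* = I/(p_1 + p_2·(q_2/q_1)) and q_2* = (q_2/q_1)·q_1*.
Numerically q_2/q_1 = 0.101632, so q_1* = 86/(0.72 + 5·0.101632) = 70.0235 and q_2* = 0.101632·70.0235 = 7.1166.
At I' = 258: q_2* = 21.3499. Change: 21.3499 − 7.1166 = 14.2332.

Δq_2* = 14.2332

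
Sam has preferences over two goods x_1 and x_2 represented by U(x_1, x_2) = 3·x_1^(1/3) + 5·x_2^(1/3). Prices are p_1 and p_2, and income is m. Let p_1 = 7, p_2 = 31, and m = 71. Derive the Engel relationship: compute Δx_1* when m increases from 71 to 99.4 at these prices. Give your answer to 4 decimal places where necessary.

Δx_1* = 2.0061

MRS = MU_x_1/MU_x_2 = (3/5)·(x_2/x_1)^(2/3). Set equal to p_1/p_2.
Hence x_2/x_1 = ((5/3)·p_1/p_2)^(1/(2/3)), i.e. raised to the 1.5 power.
Substitute x_2 = (x_2/x_1)·x_1 into the budget: x_1* = m/(p_1 + p_2·(x_2/x_1)).
Numerically x_2/x_1 = 0.230875, so x_1* = 71/(7 + 31·0.230875) = 5.0151.
At m' = 99.4: x_1* = 7.0212. Change: 7.0212 − 5.0151 = 2.0061.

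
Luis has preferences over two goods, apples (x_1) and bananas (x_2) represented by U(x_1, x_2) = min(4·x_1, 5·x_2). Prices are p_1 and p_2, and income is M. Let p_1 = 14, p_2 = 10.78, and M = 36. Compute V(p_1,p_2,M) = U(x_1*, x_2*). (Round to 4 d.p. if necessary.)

V = 6.3649

Demand: x_1*(p_1,p_2,M) = 5·M/(5·p_1 + 4·p_2), x_2* = 4·M/(5·p_1 + 4·p_2).
Here 5·14 + 4·10.78 = 113.12, giving x_1* = 1.5912 and x_2* = 1.273.
Utility at the optimum: U(1.5912, 1.273) = 6.3649.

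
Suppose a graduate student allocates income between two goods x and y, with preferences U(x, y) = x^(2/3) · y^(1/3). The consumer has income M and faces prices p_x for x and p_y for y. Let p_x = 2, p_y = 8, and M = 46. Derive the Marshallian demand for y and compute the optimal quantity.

y* = 1.9167

MU_x/MU_y = (2/3·y)/(1/3·x); tangency sets this equal to p_x/p_y.
Rearranging, p_y·y = (1/2)·p_x·x. Substituting into the budget gives p_x·x·(1 + (1/2)) = M.
Demand: x*(p_x,p_y,M) = 2/3·M/p_x and y* = 1/3·M/p_y.
At p_x=2, p_y=8, M=46: y* = 1/3·46/8 = 1.9167.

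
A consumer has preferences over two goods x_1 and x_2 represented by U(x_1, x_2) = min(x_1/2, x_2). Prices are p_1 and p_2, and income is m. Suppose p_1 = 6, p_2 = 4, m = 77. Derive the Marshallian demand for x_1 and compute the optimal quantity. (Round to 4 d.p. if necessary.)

Leontief preferences: the optimum is at the kink where x_1/2 = x_2/1, i.e. x_2 = (1/2)·x_1.
Budget: p_1·x_1 + p_2·(1/2)·x_1 = m, so (2·p_1 + p_2)·x_1 = 2·m.
Demand: x_1*(p_1,p_2,m) = 2·m/(2·p_1 + p_2), x_2* = m/(2·p_1 + p_2).
Here 2·6 + 4 = 16, giving x_1* = 9.625.

x_1* = 9.625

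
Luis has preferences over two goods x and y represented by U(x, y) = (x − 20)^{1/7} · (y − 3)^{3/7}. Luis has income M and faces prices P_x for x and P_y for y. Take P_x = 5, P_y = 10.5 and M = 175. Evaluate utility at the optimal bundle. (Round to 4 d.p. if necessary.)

V = 1.8164

MRS = (1/3)·(y−3)/(x−20). Tangency with P_x/P_y gives y−3 = 3·(P_x/P_y)·(x−20).
Substituting into the budget: x* = 20 + 0.25·(M − 20·P_x − 3·P_y)/P_x, and y* = 3 + 0.75·(…)/P_y.
Discretionary income = 175 − 20·5 − 3·10.5 = 43.5; x* = 20 + 0.25·43.5/5 = 22.175; y* = 3 + 0.75·43.5/10.5 = 6.1071.
Utility at the optimum: U(22.175, 6.1071) = 1.8164.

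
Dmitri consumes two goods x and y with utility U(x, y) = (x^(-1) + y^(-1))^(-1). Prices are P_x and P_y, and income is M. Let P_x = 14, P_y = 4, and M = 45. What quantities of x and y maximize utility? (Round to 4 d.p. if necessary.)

x* = 2.0946, y* = 3.9187

With the ratio pinned down, the budget gives x* = M/(P_x + P_y·(y/x)) and y* = (y/x)·x*.
Numerically y/x = 1.870829, so x* = 45/(14 + 4·1.870829) = 2.0946 and y* = 1.870829·2.0946 = 3.9187.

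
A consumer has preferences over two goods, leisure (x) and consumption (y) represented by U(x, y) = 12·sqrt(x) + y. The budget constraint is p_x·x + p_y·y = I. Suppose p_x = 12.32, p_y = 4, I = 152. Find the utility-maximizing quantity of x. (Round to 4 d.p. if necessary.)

x* = 3.7949

Set MRS = p_x/p_y: 6·x^(−1/2) = p_x/p_y.
Thus x* = (6·p_y/p_x)² — independent of I — with the rest of income spent on y.
Plugging in: x* = (6·4/12.32)² = 3.7949.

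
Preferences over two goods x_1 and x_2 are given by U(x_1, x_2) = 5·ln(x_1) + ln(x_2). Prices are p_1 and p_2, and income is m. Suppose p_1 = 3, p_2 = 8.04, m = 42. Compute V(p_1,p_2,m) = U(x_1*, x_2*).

V = 12.1452

The MRS is 5·x_2/x_1. Set MRS = p_1/p_2.
So 5·p_2·x_2 = p_1·x_1; combined with the budget, a share 5/6 of income goes to x_1.
Demand: x_1*(p_1,p_2,m) = 5/6·m/p_1 and x_2* = 1/6·m/p_2.
At p_1=3, p_2=8.04, m=42: x_1* = 5/6·42/3 = 11.6667, x_2* = 0.8706.
Utility at the optimum: U(11.6667, 0.8706) = 12.1452.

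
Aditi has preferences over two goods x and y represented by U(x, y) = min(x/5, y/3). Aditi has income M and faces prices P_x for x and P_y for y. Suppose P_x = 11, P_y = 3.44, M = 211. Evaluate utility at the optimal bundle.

With perfect complements, no substitution: consume in ratio x:y = 5:3.
Budget: P_x·x + P_y·(3/5)·x = M, so (5·P_x + 3·P_y)·x = 5·M.
Demand: x*(P_x,P_y,M) = 5·M/(5·P_x + 3·P_y), y* = 3·M/(5·P_x + 3·P_y).
Here 5·11 + 3·3.44 = 65.32, giving x* = 16.1513 and y* = 9.6908.
Utility at the optimum: U(16.1513, 9.6908) = 3.2303.

V = 3.2303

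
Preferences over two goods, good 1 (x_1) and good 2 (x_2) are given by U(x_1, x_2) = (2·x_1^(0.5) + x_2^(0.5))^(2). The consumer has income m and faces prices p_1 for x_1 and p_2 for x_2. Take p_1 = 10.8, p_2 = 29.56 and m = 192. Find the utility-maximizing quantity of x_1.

x_1* = 16.2899

Substitute x_2 = (x_2/x_1)·x_1 into the budget: x_1* = m/(p_1 + p_2·(x_2/x_1)).
Numerically x_2/x_1 = 0.033372, so x_1* = 192/(10.8 + 29.56·0.033372) = 16.2899.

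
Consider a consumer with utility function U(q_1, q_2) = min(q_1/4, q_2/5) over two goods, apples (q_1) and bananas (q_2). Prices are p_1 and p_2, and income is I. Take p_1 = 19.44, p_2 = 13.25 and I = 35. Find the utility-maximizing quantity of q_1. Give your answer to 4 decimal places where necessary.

q_1* = 0.9722

Leontief preferences: the optimum is at the kink where q_1/4 = q_2/5, i.e. q_2 = (5/4)·q_1.
Budget: p_1·q_1 + p_2·(5/4)·q_1 = I, so (4·p_1 + 5·p_2)·q_1 = 4·I.
Demand: q_1*(p_1,p_2,I) = 4·I/(4·p_1 + 5·p_2), q_2* = 5·I/(4·p_1 + 5·p_2).
Here 4·19.44 + 5·13.25 = 144.01, giving q_1* = 0.9722.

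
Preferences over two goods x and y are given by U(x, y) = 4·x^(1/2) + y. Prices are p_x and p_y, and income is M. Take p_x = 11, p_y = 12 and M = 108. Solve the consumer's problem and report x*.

x* = 4.7603

Set MRS = p_x/p_y: 2·x^(−1/2) = p_x/p_y.
Solve: √x = 2·p_y/p_x, so x*(p_x,p_y) = (2·p_y/p_x)², and y* = (M − p_x·x*)/p_y.
Plugging in: x* = (2·12/11)² = 4.7603.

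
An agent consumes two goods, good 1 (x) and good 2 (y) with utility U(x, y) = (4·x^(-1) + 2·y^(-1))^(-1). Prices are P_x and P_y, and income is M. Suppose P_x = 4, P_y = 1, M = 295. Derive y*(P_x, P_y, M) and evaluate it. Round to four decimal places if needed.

y* = 77.0551

MU_x ∝ 4·x^(-2), MU_y ∝ 2·y^(-2), so MRS = 2·(y/x)^(2) = P_x/P_y.
Hence y/x = ((1/2)·P_x/P_y)^(1/(2)), i.e. raised to the 0.5 power.
With the ratio pinned down, the budget gives x* = M/(P_x + P_y·(y/x)) and y* = (y/x)·x*.
Numerically y/x = 1.414214, so x* = 295/(4 + 1·1.414214) = 54.4862 and y* = 1.414214·54.4862 = 77.0551.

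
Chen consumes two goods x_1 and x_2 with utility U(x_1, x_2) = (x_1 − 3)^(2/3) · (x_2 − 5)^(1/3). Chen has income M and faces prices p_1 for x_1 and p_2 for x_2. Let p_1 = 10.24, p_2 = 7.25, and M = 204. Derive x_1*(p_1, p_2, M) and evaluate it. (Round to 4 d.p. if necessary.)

x_1* = 11.9212

After buying the subsistence bundle (3, 5), a share 2/3 of the remaining income goes to x_1: x_1* = 3 + 2/3·(M − 3p_1 − 5p_2)/p_1.
Discretionary income = 204 − 3·10.24 − 5·7.25 = 137.03; x_1* = 3 + 2/3·137.03/10.24 = 11.9212.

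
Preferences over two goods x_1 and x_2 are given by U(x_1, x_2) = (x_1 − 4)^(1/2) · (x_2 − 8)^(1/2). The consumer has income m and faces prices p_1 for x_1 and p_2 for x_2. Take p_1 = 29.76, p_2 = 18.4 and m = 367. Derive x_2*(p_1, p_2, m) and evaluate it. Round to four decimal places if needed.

MRS = (x_2−8)/(x_1−4). Tangency with p_1/p_2 gives x_2−8 = (p_1/p_2)·(x_1−4).
After buying the subsistence bundle (4, 8), a share 0.5 of the remaining income goes to x_1: x_1* = 4 + 0.5·(m − 4p_1 − 8p_2)/p_1.
Discretionary income = 367 − 4·29.76 − 8·18.4 = 100.76; x_2* = 8 + 0.5·100.76/18.4 = 10.738.

x_2* = 10.738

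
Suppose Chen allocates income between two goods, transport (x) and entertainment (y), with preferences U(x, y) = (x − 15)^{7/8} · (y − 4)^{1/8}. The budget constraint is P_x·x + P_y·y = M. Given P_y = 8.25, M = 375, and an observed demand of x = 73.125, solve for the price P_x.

This is Cobb-Douglas in (x−15, y−4): tangency gives 0.875·P_y·(y−4) = 0.125·P_x·(x−15).
After buying the subsistence bundle (15, 4), a share 0.875 of the remaining income goes to x: x* = 15 + 0.875·(M − 15P_x − 4P_y)/P_x.
Set x* = 73.125 in the demand function and solve for P_x: P_x = 4.2.

P_x = 4.2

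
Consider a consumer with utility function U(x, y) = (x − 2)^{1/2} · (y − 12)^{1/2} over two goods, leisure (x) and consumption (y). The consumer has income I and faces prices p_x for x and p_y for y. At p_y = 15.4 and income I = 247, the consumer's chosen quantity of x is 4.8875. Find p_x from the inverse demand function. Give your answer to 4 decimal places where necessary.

p_x = 8

This is Cobb-Douglas in (x−2, y−12): tangency gives 0.5·p_y·(y−12) = 0.5·p_x·(x−2).
After buying the subsistence bundle (2, 12), a share 0.5 of the remaining income goes to x: x* = 2 + 0.5·(I − 2p_x − 12p_y)/p_x.
Set x* = 4.8875 in the demand function and solve for p_x: p_x = 8.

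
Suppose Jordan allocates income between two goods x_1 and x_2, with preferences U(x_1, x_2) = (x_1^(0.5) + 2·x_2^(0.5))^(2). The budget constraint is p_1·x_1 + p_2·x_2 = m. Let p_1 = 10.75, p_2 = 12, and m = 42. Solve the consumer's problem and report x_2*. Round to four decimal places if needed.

x_2* = 2.7364

With the ratio pinned down, the budget gives x_1* = m/(p_1 + p_2·(x_2/x_1)) and x_2* = (x_2/x_1)·x_1*.
Numerically x_2/x_1 = 3.210069, so x_1* = 42/(10.75 + 12·3.210069) = 0.8524 and x_2* = 3.210069·0.8524 = 2.7364.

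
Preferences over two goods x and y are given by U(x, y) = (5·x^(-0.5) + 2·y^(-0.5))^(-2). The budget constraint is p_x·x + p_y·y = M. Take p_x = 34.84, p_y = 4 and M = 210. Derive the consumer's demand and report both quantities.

From the CES first-order condition, (5/2)·(y/x)^(1.5) = p_x/p_y.
Hence y/x = ((2/5)·p_x/p_y)^(1/(1.5)), i.e. raised to the 2/3 power.
Substitute y = (y/x)·x into the budget: x* = M/(p_x + p_y·(y/x)).
Numerically y/x = 2.298187, so x* = 210/(34.84 + 4·2.298187) = 4.7692 and y* = 2.298187·4.7692 = 10.9605.

x* = 4.7692, y* = 10.9605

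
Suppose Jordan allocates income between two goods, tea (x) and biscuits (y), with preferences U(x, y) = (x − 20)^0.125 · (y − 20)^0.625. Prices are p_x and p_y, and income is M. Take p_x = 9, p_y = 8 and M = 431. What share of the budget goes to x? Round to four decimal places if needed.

Let x' = x−20, y' = y−20. MRS = (1/5)·y'/x' = p_x/p_y.
After buying the subsistence bundle (20, 20), a share 1/6 of the remaining income goes to x: x* = 20 + 1/6·(M − 20p_x − 20p_y)/p_x.
Discretionary income = 431 − 20·9 − 20·8 = 91; x* = 20 + 1/6·91/9 = 21.6852; y* = 20 + 5/6·91/8 = 29.4792.
Expenditure on x: 9·21.6852 = 195.1667; share = 0.4528.

share on x = 0.4528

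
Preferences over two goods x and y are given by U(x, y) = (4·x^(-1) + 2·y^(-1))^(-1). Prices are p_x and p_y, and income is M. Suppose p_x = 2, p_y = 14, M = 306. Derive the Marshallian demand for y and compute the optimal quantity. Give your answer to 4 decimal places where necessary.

y* = 14.2436

From the CES first-order condition, 2·(y/x)^(2) = p_x/p_y.
Hence y/x = ((1/2)·p_x/p_y)^(1/(2)), i.e. raised to the 0.5 power.
Substitute y = (y/x)·x into the budget: x* = M/(p_x + p_y·(y/x)).
Numerically y/x = 0.267261, so x* = 306/(2 + 14·0.267261) = 53.2947 and y* = 0.267261·53.2947 = 14.2436.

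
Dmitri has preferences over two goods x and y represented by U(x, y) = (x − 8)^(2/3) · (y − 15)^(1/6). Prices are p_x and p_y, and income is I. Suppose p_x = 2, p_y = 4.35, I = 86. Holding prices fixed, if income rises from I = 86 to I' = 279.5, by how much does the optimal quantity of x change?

Δx* = 77.4

This is Cobb-Douglas in (x−8, y−15): tangency gives 2/3·p_y·(y−15) = 1/6·p_x·(x−8).
After buying the subsistence bundle (8, 15), a share 0.8 of the remaining income goes to x: x* = 8 + 0.8·(I − 8p_x − 15p_y)/p_x.
Discretionary income = 86 − 8·2 − 15·4.35 = 4.75; x* = 8 + 0.8·4.75/2 = 9.9.
At I' = 279.5: x* = 87.3. Change: 87.3 − 9.9 = 77.4.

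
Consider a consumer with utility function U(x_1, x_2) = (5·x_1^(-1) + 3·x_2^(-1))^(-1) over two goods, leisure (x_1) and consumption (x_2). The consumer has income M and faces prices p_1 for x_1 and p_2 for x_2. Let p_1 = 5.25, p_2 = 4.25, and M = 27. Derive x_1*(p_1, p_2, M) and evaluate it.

Numerically x_2/x_1 = 0.860916, so x_1* = 27/(5.25 + 4.25·0.860916) = 3.0307.

x_1* = 3.0307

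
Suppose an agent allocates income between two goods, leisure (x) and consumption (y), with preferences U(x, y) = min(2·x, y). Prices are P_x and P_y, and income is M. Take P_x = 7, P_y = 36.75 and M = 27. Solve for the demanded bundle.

x* = 0.3354, y* = 0.6708

Leontief preferences: the optimum is at the kink where x/1 = y/2, i.e. y = 2·x.
Budget: P_x·x + P_y·2·x = M, so (P_x + 2·P_y)·x = M.
Demand: x*(P_x,P_y,M) = M/(P_x + 2·P_y), y* = 2·M/(P_x + 2·P_y).
Here 7 + 2·36.75 = 80.5, giving x* = 0.3354 and y* = 0.6708.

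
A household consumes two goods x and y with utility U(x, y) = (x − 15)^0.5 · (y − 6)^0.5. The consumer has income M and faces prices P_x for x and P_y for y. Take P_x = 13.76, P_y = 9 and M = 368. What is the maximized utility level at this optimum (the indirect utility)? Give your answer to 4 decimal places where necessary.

This is Cobb-Douglas in (x−15, y−6): tangency gives 0.5·P_y·(y−6) = 0.5·P_x·(x−15).
Substituting into the budget: x* = 15 + 0.5·(M − 15·P_x − 6·P_y)/P_x, and y* = 6 + 0.5·(…)/P_y.
Discretionary income = 368 − 15·13.76 − 6·9 = 107.6; x* = 15 + 0.5·107.6/13.76 = 18.9099; y* = 6 + 0.5·107.6/9 = 11.9778.
Utility at the optimum: U(18.9099, 11.9778) = 4.8345.

V = 4.8345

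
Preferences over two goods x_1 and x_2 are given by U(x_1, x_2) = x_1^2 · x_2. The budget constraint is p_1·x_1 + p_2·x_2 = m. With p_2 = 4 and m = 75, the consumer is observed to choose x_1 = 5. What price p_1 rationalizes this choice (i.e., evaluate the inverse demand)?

p_1 = 10

Tangency: MRS = 2·x_2/x_1 = p_1/p_2.
Rearranging, p_2·x_2 = (1/2)·p_1·x_1. Substituting into the budget gives p_1·x_1·(1 + (1/2)) = m.
Demand: x_1*(p_1,p_2,m) = 2/3·m/p_1 and x_2* = 1/3·m/p_2.
Set x_1* = 5 in the demand function and solve for p_1: p_1 = 10.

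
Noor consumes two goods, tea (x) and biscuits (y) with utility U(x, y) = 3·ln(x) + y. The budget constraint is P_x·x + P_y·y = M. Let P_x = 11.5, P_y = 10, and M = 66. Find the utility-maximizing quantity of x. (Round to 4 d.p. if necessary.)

x* = 2.6087

At the given prices: x* = 3·10/11.5 = 2.6087.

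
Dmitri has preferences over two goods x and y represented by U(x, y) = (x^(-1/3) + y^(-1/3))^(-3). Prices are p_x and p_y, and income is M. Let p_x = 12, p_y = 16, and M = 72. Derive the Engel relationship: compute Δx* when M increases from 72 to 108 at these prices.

MU_x ∝ x^(-4/3), MU_y ∝ y^(-4/3), so MRS = (y/x)^(4/3) = p_x/p_y.
Hence y/x = (p_x/p_y)^(1/(4/3)), i.e. raised to the 0.75 power.
Substitute y = (y/x)·x into the budget: x* = M/(p_x + p_y·(y/x)).
Numerically y/x = 0.805927, so x* = 72/(12 + 16·0.805927) = 2.8922.
At M' = 108: x* = 4.3382. Change: 4.3382 − 2.8922 = 1.4461.

Δx* = 1.4461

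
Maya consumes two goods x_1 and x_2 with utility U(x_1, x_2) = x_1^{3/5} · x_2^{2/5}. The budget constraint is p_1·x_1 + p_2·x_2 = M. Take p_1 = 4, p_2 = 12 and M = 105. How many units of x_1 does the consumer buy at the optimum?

x_1* = 15.75

At p_1=4, p_2=12, M=105: x_1* = 0.6·105/4 = 15.75.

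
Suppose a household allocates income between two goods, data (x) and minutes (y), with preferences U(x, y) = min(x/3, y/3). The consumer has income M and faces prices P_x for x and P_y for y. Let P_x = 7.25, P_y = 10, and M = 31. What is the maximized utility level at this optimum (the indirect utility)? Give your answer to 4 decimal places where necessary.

Demand: x*(P_x,P_y,M) = 3·M/(3·P_x + 3·P_y), y* = 3·M/(3·P_x + 3·P_y).
Here 3·7.25 + 3·10 = 51.75, giving x* = 1.7971 and y* = 1.7971.
Utility at the optimum: U(1.7971, 1.7971) = 0.599.

V = 0.599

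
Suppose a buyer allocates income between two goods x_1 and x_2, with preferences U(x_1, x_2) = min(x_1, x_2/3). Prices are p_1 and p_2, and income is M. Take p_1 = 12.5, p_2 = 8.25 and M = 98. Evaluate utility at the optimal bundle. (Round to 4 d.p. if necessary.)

V = 2.6309

With perfect complements, no substitution: consume in ratio x_1:x_2 = 1:3.
Budget: p_1·x_1 + p_2·3·x_1 = M, so (p_1 + 3·p_2)·x_1 = M.
Demand: x_1*(p_1,p_2,M) = M/(p_1 + 3·p_2), x_2* = 3·M/(p_1 + 3·p_2).
Here 12.5 + 3·8.25 = 37.25, giving x_1* = 2.6309 and x_2* = 7.8926.
Utility at the optimum: U(2.6309, 7.8926) = 2.6309.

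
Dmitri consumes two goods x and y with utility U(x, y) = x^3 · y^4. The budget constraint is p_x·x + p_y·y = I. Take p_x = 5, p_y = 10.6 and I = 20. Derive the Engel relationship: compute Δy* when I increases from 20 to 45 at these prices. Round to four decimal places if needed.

Δy* = 1.3477

The MRS is (3/4)·y/x. Set MRS = p_x/p_y.
Rearranging, p_y·y = (4/3)·p_x·x. Substituting into the budget gives p_x·x·(1 + (4/3)) = I.
Demand: x*(p_x,p_y,I) = 3/7·I/p_x and y* = 4/7·I/p_y.
At p_x=5, p_y=10.6, I=20: y* = 4/7·20/10.6 = 1.0782.
At I' = 45: y* = 2.4259. Change: 2.4259 − 1.0782 = 1.3477.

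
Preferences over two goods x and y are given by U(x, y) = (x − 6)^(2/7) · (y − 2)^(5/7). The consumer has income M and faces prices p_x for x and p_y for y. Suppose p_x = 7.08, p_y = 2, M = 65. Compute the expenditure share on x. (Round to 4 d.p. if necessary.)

share on x = 0.7349

MRS = (2/5)·(y−2)/(x−6). Tangency with p_x/p_y gives y−2 = (5/2)·(p_x/p_y)·(x−6).
After buying the subsistence bundle (6, 2), a share 2/7 of the remaining income goes to x: x* = 6 + 2/7·(M − 6p_x − 2p_y)/p_x.
Discretionary income = 65 − 6·7.08 − 2·2 = 18.52; x* = 6 + 2/7·18.52/7.08 = 6.7474; y* = 2 + 5/7·18.52/2 = 8.6143.
Expenditure on x: 7.08·6.7474 = 47.7714; share = 0.7349.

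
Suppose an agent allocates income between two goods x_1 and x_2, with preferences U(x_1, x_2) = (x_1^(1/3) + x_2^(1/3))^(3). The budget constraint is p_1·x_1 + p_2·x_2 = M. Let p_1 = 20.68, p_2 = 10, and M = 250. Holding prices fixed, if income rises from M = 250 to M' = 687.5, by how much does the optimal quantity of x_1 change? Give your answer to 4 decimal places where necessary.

Δx_1* = 8.6773

Substitute x_2 = (x_2/x_1)·x_1 into the budget: x_1* = M/(p_1 + p_2·(x_2/x_1)).
Numerically x_2/x_1 = 2.973896, so x_1* = 250/(20.68 + 10·2.973896) = 4.9585.
At M' = 687.5: x_1* = 13.6357. Change: 13.6357 − 4.9585 = 8.6773.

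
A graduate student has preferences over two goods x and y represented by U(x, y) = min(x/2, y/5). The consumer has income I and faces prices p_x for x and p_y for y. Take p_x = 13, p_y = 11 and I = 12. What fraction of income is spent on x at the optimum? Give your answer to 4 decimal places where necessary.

Leontief preferences: the optimum is at the kink where x/2 = y/5, i.e. y = (5/2)·x.
Budget: p_x·x + p_y·(5/2)·x = I, so (2·p_x + 5·p_y)·x = 2·I.
Demand: x*(p_x,p_y,I) = 2·I/(2·p_x + 5·p_y), y* = 5·I/(2·p_x + 5·p_y).
Here 2·13 + 5·11 = 81, giving x* = 0.2963 and y* = 0.7407.
Expenditure on x: 13·0.2963 = 3.8519; share = 0.321.

share on x = 0.321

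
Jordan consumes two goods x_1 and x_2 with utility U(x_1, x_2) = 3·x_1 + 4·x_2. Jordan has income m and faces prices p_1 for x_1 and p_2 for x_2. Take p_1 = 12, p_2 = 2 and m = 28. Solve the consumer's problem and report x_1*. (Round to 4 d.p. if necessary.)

Linear utility — the consumer picks whichever good has higher MU/price: 3/12 = 0.25 vs 4/2 = 2.
x_2 gives more utility per dollar, so spend all income on x_2: x_2* = m/p_2, x_1* = 0.
Numerically: x_1* = 0, x_2* = 14.

x_1* = 0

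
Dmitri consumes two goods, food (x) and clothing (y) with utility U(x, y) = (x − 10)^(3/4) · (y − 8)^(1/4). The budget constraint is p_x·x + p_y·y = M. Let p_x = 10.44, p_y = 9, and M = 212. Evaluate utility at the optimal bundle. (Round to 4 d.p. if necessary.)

V = 2.0167

Let x' = x−10, y' = y−8. MRS = 3·y'/x' = p_x/p_y.
Substituting into the budget: x* = 10 + 0.75·(M − 10·p_x − 8·p_y)/p_x, and y* = 8 + 0.25·(…)/p_y.
Discretionary income = 212 − 10·10.44 − 8·9 = 35.6; x* = 10 + 0.75·35.6/10.44 = 12.5575; y* = 8 + 0.25·35.6/9 = 8.9889.
Utility at the optimum: U(12.5575, 8.9889) = 2.0167.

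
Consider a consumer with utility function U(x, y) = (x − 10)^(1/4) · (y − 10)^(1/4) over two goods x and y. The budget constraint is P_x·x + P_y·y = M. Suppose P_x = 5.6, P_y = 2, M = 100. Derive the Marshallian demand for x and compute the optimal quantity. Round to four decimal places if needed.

x* = 12.1429

This is Cobb-Douglas in (x−10, y−10): tangency gives 0.25·P_y·(y−10) = 0.25·P_x·(x−10).
After buying the subsistence bundle (10, 10), a share 0.5 of the remaining income goes to x: x* = 10 + 0.5·(M − 10P_x − 10P_y)/P_x.
Discretionary income = 100 − 10·5.6 − 10·2 = 24; x* = 10 + 0.5·24/5.6 = 12.1429.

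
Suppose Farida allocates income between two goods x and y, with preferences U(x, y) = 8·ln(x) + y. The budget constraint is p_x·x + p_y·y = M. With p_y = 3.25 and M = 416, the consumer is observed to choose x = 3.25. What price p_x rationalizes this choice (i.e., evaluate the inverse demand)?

MU_x = 8/x, MU_y = 1. Tangency: 8/x = p_x/p_y.
So x*(p_x,p_y) = 8·p_y/p_x, independent of income; and y* = (M − 8·p_y)/p_y.
Set x* = 3.25 in the demand function and solve for p_x: p_x = 8.

p_x = 8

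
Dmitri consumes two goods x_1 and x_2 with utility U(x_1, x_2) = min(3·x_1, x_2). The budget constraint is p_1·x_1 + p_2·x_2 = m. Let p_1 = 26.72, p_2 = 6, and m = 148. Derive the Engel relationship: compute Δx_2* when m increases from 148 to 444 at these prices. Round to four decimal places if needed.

With perfect complements, no substitution: consume in ratio x_1:x_2 = 1:3.
Budget: p_1·x_1 + p_2·3·x_1 = m, so (p_1 + 3·p_2)·x_1 = m.
Demand: x_1*(p_1,p_2,m) = m/(p_1 + 3·p_2), x_2* = 3·m/(p_1 + 3·p_2).
Here 26.72 + 3·6 = 44.72, giving x_2* = 9.9284.
At m' = 444: x_2* = 29.7853. Change: 29.7853 − 9.9284 = 19.8569.

Δx_2* = 19.8569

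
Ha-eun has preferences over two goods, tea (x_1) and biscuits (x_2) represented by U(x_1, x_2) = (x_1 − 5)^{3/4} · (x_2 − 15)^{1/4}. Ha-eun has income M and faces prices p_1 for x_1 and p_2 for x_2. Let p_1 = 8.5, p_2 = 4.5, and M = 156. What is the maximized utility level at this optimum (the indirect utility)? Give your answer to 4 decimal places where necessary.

V = 3.6155

Substituting into the budget: x_1* = 5 + 0.75·(M − 5·p_1 − 15·p_2)/p_1, and x_2* = 15 + 0.25·(…)/p_2.
Discretionary income = 156 − 5·8.5 − 15·4.5 = 46; x_1* = 5 + 0.75·46/8.5 = 9.0588; x_2* = 15 + 0.25·46/4.5 = 17.5556.
Utility at the optimum: U(9.0588, 17.5556) = 3.6155.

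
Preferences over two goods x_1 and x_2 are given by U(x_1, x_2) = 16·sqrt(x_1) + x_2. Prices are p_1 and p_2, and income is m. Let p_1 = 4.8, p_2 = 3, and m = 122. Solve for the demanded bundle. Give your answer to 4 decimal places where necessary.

Set MRS = p_1/p_2: 8·x_1^(−1/2) = p_1/p_2.
Solve: √x_1 = 8·p_2/p_1, so x_1*(p_1,p_2) = (8·p_2/p_1)², and x_2* = (m − p_1·x_1*)/p_2.
Plugging in: x_1* = (8·3/4.8)² = 25, x_2* = 0.6667.

x_1* = 25, x_2* = 0.6667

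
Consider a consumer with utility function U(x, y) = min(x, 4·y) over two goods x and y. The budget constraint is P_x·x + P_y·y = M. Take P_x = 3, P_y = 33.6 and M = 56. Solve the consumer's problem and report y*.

y* = 1.2281

With perfect complements, no substitution: consume in ratio x:y = 4:1.
Budget: P_x·x + P_y·(1/4)·x = M, so (4·P_x + P_y)·x = 4·M.
Demand: x*(P_x,P_y,M) = 4·M/(4·P_x + P_y), y* = M/(4·P_x + P_y).
Here 4·3 + 33.6 = 45.6, giving y* = 1.2281.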